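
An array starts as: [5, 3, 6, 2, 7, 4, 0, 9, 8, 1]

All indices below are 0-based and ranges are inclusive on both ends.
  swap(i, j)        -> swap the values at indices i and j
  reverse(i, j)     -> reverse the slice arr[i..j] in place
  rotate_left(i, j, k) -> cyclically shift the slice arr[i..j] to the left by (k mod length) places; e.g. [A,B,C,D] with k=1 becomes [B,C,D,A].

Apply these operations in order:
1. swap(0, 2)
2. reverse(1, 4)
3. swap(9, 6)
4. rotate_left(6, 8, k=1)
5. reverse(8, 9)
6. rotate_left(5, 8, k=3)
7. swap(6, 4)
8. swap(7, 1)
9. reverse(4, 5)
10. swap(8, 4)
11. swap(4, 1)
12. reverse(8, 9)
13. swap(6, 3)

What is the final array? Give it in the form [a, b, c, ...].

After 1 (swap(0, 2)): [6, 3, 5, 2, 7, 4, 0, 9, 8, 1]
After 2 (reverse(1, 4)): [6, 7, 2, 5, 3, 4, 0, 9, 8, 1]
After 3 (swap(9, 6)): [6, 7, 2, 5, 3, 4, 1, 9, 8, 0]
After 4 (rotate_left(6, 8, k=1)): [6, 7, 2, 5, 3, 4, 9, 8, 1, 0]
After 5 (reverse(8, 9)): [6, 7, 2, 5, 3, 4, 9, 8, 0, 1]
After 6 (rotate_left(5, 8, k=3)): [6, 7, 2, 5, 3, 0, 4, 9, 8, 1]
After 7 (swap(6, 4)): [6, 7, 2, 5, 4, 0, 3, 9, 8, 1]
After 8 (swap(7, 1)): [6, 9, 2, 5, 4, 0, 3, 7, 8, 1]
After 9 (reverse(4, 5)): [6, 9, 2, 5, 0, 4, 3, 7, 8, 1]
After 10 (swap(8, 4)): [6, 9, 2, 5, 8, 4, 3, 7, 0, 1]
After 11 (swap(4, 1)): [6, 8, 2, 5, 9, 4, 3, 7, 0, 1]
After 12 (reverse(8, 9)): [6, 8, 2, 5, 9, 4, 3, 7, 1, 0]
After 13 (swap(6, 3)): [6, 8, 2, 3, 9, 4, 5, 7, 1, 0]

Answer: [6, 8, 2, 3, 9, 4, 5, 7, 1, 0]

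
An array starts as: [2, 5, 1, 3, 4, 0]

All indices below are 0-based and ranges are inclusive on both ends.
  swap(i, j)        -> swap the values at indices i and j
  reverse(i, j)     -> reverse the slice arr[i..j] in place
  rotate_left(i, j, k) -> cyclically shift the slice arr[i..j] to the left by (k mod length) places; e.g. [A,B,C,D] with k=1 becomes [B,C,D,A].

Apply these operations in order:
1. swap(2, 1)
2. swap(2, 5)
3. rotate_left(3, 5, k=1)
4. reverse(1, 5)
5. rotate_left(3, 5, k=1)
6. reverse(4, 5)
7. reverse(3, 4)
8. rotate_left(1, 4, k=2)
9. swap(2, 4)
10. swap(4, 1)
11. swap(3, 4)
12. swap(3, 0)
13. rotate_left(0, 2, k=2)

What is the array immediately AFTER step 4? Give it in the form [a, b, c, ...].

After 1 (swap(2, 1)): [2, 1, 5, 3, 4, 0]
After 2 (swap(2, 5)): [2, 1, 0, 3, 4, 5]
After 3 (rotate_left(3, 5, k=1)): [2, 1, 0, 4, 5, 3]
After 4 (reverse(1, 5)): [2, 3, 5, 4, 0, 1]

Answer: [2, 3, 5, 4, 0, 1]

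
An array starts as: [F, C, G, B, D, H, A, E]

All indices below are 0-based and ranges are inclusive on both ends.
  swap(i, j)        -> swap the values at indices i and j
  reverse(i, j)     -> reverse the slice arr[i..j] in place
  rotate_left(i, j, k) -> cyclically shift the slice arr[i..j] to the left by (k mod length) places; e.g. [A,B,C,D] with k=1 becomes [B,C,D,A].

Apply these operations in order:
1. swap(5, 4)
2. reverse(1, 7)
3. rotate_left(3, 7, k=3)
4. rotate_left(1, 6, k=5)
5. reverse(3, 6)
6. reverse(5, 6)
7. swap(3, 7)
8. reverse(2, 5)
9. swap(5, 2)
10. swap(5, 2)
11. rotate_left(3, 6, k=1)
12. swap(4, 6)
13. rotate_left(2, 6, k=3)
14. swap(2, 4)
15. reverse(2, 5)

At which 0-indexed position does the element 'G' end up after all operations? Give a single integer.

After 1 (swap(5, 4)): [F, C, G, B, H, D, A, E]
After 2 (reverse(1, 7)): [F, E, A, D, H, B, G, C]
After 3 (rotate_left(3, 7, k=3)): [F, E, A, G, C, D, H, B]
After 4 (rotate_left(1, 6, k=5)): [F, H, E, A, G, C, D, B]
After 5 (reverse(3, 6)): [F, H, E, D, C, G, A, B]
After 6 (reverse(5, 6)): [F, H, E, D, C, A, G, B]
After 7 (swap(3, 7)): [F, H, E, B, C, A, G, D]
After 8 (reverse(2, 5)): [F, H, A, C, B, E, G, D]
After 9 (swap(5, 2)): [F, H, E, C, B, A, G, D]
After 10 (swap(5, 2)): [F, H, A, C, B, E, G, D]
After 11 (rotate_left(3, 6, k=1)): [F, H, A, B, E, G, C, D]
After 12 (swap(4, 6)): [F, H, A, B, C, G, E, D]
After 13 (rotate_left(2, 6, k=3)): [F, H, G, E, A, B, C, D]
After 14 (swap(2, 4)): [F, H, A, E, G, B, C, D]
After 15 (reverse(2, 5)): [F, H, B, G, E, A, C, D]

Answer: 3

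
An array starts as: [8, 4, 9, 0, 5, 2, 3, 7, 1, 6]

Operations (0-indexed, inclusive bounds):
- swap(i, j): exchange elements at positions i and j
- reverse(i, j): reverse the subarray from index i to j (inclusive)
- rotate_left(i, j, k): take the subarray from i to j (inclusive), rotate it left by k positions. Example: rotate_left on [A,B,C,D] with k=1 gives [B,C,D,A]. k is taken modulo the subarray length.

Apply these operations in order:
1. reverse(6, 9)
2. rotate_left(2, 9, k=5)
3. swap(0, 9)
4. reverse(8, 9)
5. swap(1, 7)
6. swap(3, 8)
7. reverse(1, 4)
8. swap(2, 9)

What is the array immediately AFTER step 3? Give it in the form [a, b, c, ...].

Answer: [6, 4, 1, 7, 3, 9, 0, 5, 2, 8]

Derivation:
After 1 (reverse(6, 9)): [8, 4, 9, 0, 5, 2, 6, 1, 7, 3]
After 2 (rotate_left(2, 9, k=5)): [8, 4, 1, 7, 3, 9, 0, 5, 2, 6]
After 3 (swap(0, 9)): [6, 4, 1, 7, 3, 9, 0, 5, 2, 8]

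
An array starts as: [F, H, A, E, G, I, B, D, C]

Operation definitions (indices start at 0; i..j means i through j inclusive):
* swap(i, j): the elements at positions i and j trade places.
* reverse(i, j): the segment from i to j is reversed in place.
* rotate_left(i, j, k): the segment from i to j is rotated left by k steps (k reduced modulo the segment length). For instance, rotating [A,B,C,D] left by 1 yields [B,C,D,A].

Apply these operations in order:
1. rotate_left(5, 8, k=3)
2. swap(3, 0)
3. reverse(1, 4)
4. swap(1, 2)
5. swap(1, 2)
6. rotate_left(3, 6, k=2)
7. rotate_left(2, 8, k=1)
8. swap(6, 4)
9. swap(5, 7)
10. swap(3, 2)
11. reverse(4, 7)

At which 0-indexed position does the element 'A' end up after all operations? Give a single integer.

Answer: 5

Derivation:
After 1 (rotate_left(5, 8, k=3)): [F, H, A, E, G, C, I, B, D]
After 2 (swap(3, 0)): [E, H, A, F, G, C, I, B, D]
After 3 (reverse(1, 4)): [E, G, F, A, H, C, I, B, D]
After 4 (swap(1, 2)): [E, F, G, A, H, C, I, B, D]
After 5 (swap(1, 2)): [E, G, F, A, H, C, I, B, D]
After 6 (rotate_left(3, 6, k=2)): [E, G, F, C, I, A, H, B, D]
After 7 (rotate_left(2, 8, k=1)): [E, G, C, I, A, H, B, D, F]
After 8 (swap(6, 4)): [E, G, C, I, B, H, A, D, F]
After 9 (swap(5, 7)): [E, G, C, I, B, D, A, H, F]
After 10 (swap(3, 2)): [E, G, I, C, B, D, A, H, F]
After 11 (reverse(4, 7)): [E, G, I, C, H, A, D, B, F]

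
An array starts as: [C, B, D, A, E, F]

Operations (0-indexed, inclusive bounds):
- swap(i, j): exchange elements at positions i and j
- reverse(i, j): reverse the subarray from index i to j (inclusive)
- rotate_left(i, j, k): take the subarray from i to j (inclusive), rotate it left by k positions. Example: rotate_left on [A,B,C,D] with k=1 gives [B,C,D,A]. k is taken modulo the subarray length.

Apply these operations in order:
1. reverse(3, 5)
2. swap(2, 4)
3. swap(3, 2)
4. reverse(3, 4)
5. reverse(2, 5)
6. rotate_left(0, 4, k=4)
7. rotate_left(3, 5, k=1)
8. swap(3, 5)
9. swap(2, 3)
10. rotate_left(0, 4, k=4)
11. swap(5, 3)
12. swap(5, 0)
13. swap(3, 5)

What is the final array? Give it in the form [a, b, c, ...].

Answer: [A, D, C, F, B, E]

Derivation:
After 1 (reverse(3, 5)): [C, B, D, F, E, A]
After 2 (swap(2, 4)): [C, B, E, F, D, A]
After 3 (swap(3, 2)): [C, B, F, E, D, A]
After 4 (reverse(3, 4)): [C, B, F, D, E, A]
After 5 (reverse(2, 5)): [C, B, A, E, D, F]
After 6 (rotate_left(0, 4, k=4)): [D, C, B, A, E, F]
After 7 (rotate_left(3, 5, k=1)): [D, C, B, E, F, A]
After 8 (swap(3, 5)): [D, C, B, A, F, E]
After 9 (swap(2, 3)): [D, C, A, B, F, E]
After 10 (rotate_left(0, 4, k=4)): [F, D, C, A, B, E]
After 11 (swap(5, 3)): [F, D, C, E, B, A]
After 12 (swap(5, 0)): [A, D, C, E, B, F]
After 13 (swap(3, 5)): [A, D, C, F, B, E]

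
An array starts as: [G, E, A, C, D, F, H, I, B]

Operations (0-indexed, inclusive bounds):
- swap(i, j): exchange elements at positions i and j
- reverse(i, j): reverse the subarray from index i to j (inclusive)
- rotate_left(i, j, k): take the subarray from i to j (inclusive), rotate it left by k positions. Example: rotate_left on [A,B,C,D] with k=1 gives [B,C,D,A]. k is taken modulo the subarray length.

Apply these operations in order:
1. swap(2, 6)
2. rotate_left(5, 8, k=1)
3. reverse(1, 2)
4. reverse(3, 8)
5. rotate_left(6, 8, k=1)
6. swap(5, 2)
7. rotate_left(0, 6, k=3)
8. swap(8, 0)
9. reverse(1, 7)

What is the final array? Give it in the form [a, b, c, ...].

After 1 (swap(2, 6)): [G, E, H, C, D, F, A, I, B]
After 2 (rotate_left(5, 8, k=1)): [G, E, H, C, D, A, I, B, F]
After 3 (reverse(1, 2)): [G, H, E, C, D, A, I, B, F]
After 4 (reverse(3, 8)): [G, H, E, F, B, I, A, D, C]
After 5 (rotate_left(6, 8, k=1)): [G, H, E, F, B, I, D, C, A]
After 6 (swap(5, 2)): [G, H, I, F, B, E, D, C, A]
After 7 (rotate_left(0, 6, k=3)): [F, B, E, D, G, H, I, C, A]
After 8 (swap(8, 0)): [A, B, E, D, G, H, I, C, F]
After 9 (reverse(1, 7)): [A, C, I, H, G, D, E, B, F]

Answer: [A, C, I, H, G, D, E, B, F]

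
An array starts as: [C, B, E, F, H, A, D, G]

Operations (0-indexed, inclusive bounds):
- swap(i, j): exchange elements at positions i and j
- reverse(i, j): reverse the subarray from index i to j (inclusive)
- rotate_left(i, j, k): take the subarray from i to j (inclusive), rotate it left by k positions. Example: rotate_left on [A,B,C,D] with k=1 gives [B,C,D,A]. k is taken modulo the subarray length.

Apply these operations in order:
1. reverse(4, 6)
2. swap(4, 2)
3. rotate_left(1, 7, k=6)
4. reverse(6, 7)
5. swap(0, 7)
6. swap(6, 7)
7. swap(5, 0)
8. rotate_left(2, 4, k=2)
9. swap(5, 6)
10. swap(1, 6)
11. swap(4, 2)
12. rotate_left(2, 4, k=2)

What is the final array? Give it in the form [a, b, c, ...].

Answer: [E, A, F, D, B, C, G, H]

Derivation:
After 1 (reverse(4, 6)): [C, B, E, F, D, A, H, G]
After 2 (swap(4, 2)): [C, B, D, F, E, A, H, G]
After 3 (rotate_left(1, 7, k=6)): [C, G, B, D, F, E, A, H]
After 4 (reverse(6, 7)): [C, G, B, D, F, E, H, A]
After 5 (swap(0, 7)): [A, G, B, D, F, E, H, C]
After 6 (swap(6, 7)): [A, G, B, D, F, E, C, H]
After 7 (swap(5, 0)): [E, G, B, D, F, A, C, H]
After 8 (rotate_left(2, 4, k=2)): [E, G, F, B, D, A, C, H]
After 9 (swap(5, 6)): [E, G, F, B, D, C, A, H]
After 10 (swap(1, 6)): [E, A, F, B, D, C, G, H]
After 11 (swap(4, 2)): [E, A, D, B, F, C, G, H]
After 12 (rotate_left(2, 4, k=2)): [E, A, F, D, B, C, G, H]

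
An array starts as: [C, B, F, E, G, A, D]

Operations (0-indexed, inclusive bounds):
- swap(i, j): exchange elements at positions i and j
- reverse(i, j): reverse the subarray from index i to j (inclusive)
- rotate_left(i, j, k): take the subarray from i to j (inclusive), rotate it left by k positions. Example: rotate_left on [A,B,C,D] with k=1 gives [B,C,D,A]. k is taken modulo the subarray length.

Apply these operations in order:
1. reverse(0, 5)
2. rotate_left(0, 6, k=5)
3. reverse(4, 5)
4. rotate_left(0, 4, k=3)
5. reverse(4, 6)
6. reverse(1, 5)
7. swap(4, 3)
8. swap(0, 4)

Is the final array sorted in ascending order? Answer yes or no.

After 1 (reverse(0, 5)): [A, G, E, F, B, C, D]
After 2 (rotate_left(0, 6, k=5)): [C, D, A, G, E, F, B]
After 3 (reverse(4, 5)): [C, D, A, G, F, E, B]
After 4 (rotate_left(0, 4, k=3)): [G, F, C, D, A, E, B]
After 5 (reverse(4, 6)): [G, F, C, D, B, E, A]
After 6 (reverse(1, 5)): [G, E, B, D, C, F, A]
After 7 (swap(4, 3)): [G, E, B, C, D, F, A]
After 8 (swap(0, 4)): [D, E, B, C, G, F, A]

Answer: no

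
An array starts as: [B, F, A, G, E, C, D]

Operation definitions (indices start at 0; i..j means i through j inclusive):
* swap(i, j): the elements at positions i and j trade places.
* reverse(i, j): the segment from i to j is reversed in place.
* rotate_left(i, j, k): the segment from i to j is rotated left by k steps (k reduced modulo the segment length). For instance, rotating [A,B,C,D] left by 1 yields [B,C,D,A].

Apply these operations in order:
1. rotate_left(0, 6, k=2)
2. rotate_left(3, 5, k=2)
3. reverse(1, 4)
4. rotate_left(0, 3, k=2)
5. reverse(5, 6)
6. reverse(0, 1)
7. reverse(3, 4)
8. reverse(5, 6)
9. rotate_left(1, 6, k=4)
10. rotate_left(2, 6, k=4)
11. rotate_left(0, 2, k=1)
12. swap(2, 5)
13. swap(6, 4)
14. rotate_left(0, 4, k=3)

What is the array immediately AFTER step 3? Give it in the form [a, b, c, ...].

Answer: [A, C, B, E, G, D, F]

Derivation:
After 1 (rotate_left(0, 6, k=2)): [A, G, E, C, D, B, F]
After 2 (rotate_left(3, 5, k=2)): [A, G, E, B, C, D, F]
After 3 (reverse(1, 4)): [A, C, B, E, G, D, F]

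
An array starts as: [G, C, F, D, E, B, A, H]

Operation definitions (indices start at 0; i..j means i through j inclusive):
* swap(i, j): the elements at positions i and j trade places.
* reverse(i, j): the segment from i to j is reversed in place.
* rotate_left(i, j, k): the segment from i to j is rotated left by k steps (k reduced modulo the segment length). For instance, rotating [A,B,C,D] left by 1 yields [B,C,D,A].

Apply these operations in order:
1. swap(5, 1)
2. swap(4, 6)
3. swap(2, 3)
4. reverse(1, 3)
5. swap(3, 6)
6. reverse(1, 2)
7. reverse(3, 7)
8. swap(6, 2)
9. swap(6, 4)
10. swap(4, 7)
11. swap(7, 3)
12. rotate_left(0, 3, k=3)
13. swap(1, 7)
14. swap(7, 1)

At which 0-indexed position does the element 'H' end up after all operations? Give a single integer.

After 1 (swap(5, 1)): [G, B, F, D, E, C, A, H]
After 2 (swap(4, 6)): [G, B, F, D, A, C, E, H]
After 3 (swap(2, 3)): [G, B, D, F, A, C, E, H]
After 4 (reverse(1, 3)): [G, F, D, B, A, C, E, H]
After 5 (swap(3, 6)): [G, F, D, E, A, C, B, H]
After 6 (reverse(1, 2)): [G, D, F, E, A, C, B, H]
After 7 (reverse(3, 7)): [G, D, F, H, B, C, A, E]
After 8 (swap(6, 2)): [G, D, A, H, B, C, F, E]
After 9 (swap(6, 4)): [G, D, A, H, F, C, B, E]
After 10 (swap(4, 7)): [G, D, A, H, E, C, B, F]
After 11 (swap(7, 3)): [G, D, A, F, E, C, B, H]
After 12 (rotate_left(0, 3, k=3)): [F, G, D, A, E, C, B, H]
After 13 (swap(1, 7)): [F, H, D, A, E, C, B, G]
After 14 (swap(7, 1)): [F, G, D, A, E, C, B, H]

Answer: 7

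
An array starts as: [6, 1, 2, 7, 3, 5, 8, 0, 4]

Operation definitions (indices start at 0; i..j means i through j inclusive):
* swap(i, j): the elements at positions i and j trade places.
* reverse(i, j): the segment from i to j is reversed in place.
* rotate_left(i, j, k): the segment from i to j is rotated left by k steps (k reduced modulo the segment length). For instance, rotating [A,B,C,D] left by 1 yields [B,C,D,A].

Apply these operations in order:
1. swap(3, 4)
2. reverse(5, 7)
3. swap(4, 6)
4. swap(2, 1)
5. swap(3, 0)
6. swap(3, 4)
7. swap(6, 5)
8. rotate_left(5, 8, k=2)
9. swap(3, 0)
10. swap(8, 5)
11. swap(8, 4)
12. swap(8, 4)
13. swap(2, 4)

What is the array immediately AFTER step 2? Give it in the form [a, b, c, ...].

After 1 (swap(3, 4)): [6, 1, 2, 3, 7, 5, 8, 0, 4]
After 2 (reverse(5, 7)): [6, 1, 2, 3, 7, 0, 8, 5, 4]

Answer: [6, 1, 2, 3, 7, 0, 8, 5, 4]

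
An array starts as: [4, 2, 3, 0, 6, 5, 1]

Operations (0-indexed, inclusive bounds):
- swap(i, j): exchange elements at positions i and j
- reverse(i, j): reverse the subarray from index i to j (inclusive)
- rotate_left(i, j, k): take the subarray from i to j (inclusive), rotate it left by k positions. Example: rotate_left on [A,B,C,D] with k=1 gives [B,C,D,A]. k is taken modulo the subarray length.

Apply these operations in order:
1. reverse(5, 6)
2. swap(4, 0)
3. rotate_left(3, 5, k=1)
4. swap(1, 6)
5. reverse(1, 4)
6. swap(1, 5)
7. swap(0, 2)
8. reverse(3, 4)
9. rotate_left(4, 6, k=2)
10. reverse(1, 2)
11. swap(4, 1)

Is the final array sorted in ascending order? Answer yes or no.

After 1 (reverse(5, 6)): [4, 2, 3, 0, 6, 1, 5]
After 2 (swap(4, 0)): [6, 2, 3, 0, 4, 1, 5]
After 3 (rotate_left(3, 5, k=1)): [6, 2, 3, 4, 1, 0, 5]
After 4 (swap(1, 6)): [6, 5, 3, 4, 1, 0, 2]
After 5 (reverse(1, 4)): [6, 1, 4, 3, 5, 0, 2]
After 6 (swap(1, 5)): [6, 0, 4, 3, 5, 1, 2]
After 7 (swap(0, 2)): [4, 0, 6, 3, 5, 1, 2]
After 8 (reverse(3, 4)): [4, 0, 6, 5, 3, 1, 2]
After 9 (rotate_left(4, 6, k=2)): [4, 0, 6, 5, 2, 3, 1]
After 10 (reverse(1, 2)): [4, 6, 0, 5, 2, 3, 1]
After 11 (swap(4, 1)): [4, 2, 0, 5, 6, 3, 1]

Answer: no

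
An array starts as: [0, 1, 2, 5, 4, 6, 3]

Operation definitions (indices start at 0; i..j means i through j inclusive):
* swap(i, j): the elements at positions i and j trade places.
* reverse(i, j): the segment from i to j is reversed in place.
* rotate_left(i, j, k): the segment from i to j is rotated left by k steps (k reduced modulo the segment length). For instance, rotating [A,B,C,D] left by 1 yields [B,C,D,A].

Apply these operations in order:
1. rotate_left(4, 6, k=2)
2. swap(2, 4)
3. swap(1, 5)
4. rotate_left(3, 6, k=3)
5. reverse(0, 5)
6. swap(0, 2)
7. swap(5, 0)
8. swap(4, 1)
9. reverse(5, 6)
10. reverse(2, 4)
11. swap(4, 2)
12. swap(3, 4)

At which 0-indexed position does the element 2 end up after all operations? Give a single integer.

Answer: 2

Derivation:
After 1 (rotate_left(4, 6, k=2)): [0, 1, 2, 5, 3, 4, 6]
After 2 (swap(2, 4)): [0, 1, 3, 5, 2, 4, 6]
After 3 (swap(1, 5)): [0, 4, 3, 5, 2, 1, 6]
After 4 (rotate_left(3, 6, k=3)): [0, 4, 3, 6, 5, 2, 1]
After 5 (reverse(0, 5)): [2, 5, 6, 3, 4, 0, 1]
After 6 (swap(0, 2)): [6, 5, 2, 3, 4, 0, 1]
After 7 (swap(5, 0)): [0, 5, 2, 3, 4, 6, 1]
After 8 (swap(4, 1)): [0, 4, 2, 3, 5, 6, 1]
After 9 (reverse(5, 6)): [0, 4, 2, 3, 5, 1, 6]
After 10 (reverse(2, 4)): [0, 4, 5, 3, 2, 1, 6]
After 11 (swap(4, 2)): [0, 4, 2, 3, 5, 1, 6]
After 12 (swap(3, 4)): [0, 4, 2, 5, 3, 1, 6]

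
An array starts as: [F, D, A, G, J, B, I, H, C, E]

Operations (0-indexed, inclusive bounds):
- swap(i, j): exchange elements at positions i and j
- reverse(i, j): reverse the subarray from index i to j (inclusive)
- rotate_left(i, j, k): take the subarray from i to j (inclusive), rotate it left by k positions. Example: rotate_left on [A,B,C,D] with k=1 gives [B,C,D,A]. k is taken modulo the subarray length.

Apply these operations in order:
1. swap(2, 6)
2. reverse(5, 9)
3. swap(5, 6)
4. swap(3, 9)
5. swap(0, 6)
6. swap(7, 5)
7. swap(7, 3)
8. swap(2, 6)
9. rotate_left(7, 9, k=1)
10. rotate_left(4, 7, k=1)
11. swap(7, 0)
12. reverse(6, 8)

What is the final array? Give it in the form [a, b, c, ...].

After 1 (swap(2, 6)): [F, D, I, G, J, B, A, H, C, E]
After 2 (reverse(5, 9)): [F, D, I, G, J, E, C, H, A, B]
After 3 (swap(5, 6)): [F, D, I, G, J, C, E, H, A, B]
After 4 (swap(3, 9)): [F, D, I, B, J, C, E, H, A, G]
After 5 (swap(0, 6)): [E, D, I, B, J, C, F, H, A, G]
After 6 (swap(7, 5)): [E, D, I, B, J, H, F, C, A, G]
After 7 (swap(7, 3)): [E, D, I, C, J, H, F, B, A, G]
After 8 (swap(2, 6)): [E, D, F, C, J, H, I, B, A, G]
After 9 (rotate_left(7, 9, k=1)): [E, D, F, C, J, H, I, A, G, B]
After 10 (rotate_left(4, 7, k=1)): [E, D, F, C, H, I, A, J, G, B]
After 11 (swap(7, 0)): [J, D, F, C, H, I, A, E, G, B]
After 12 (reverse(6, 8)): [J, D, F, C, H, I, G, E, A, B]

Answer: [J, D, F, C, H, I, G, E, A, B]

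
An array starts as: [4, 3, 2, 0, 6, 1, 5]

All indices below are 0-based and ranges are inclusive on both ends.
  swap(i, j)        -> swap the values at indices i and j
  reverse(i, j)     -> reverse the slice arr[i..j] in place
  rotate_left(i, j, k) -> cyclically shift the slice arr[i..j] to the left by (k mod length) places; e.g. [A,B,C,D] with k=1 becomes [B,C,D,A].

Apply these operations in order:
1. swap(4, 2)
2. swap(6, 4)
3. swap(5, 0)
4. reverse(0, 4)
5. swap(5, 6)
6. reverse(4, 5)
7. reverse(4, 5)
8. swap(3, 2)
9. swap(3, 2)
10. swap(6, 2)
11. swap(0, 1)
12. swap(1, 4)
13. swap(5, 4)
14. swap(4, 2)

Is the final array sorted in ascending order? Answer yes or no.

After 1 (swap(4, 2)): [4, 3, 6, 0, 2, 1, 5]
After 2 (swap(6, 4)): [4, 3, 6, 0, 5, 1, 2]
After 3 (swap(5, 0)): [1, 3, 6, 0, 5, 4, 2]
After 4 (reverse(0, 4)): [5, 0, 6, 3, 1, 4, 2]
After 5 (swap(5, 6)): [5, 0, 6, 3, 1, 2, 4]
After 6 (reverse(4, 5)): [5, 0, 6, 3, 2, 1, 4]
After 7 (reverse(4, 5)): [5, 0, 6, 3, 1, 2, 4]
After 8 (swap(3, 2)): [5, 0, 3, 6, 1, 2, 4]
After 9 (swap(3, 2)): [5, 0, 6, 3, 1, 2, 4]
After 10 (swap(6, 2)): [5, 0, 4, 3, 1, 2, 6]
After 11 (swap(0, 1)): [0, 5, 4, 3, 1, 2, 6]
After 12 (swap(1, 4)): [0, 1, 4, 3, 5, 2, 6]
After 13 (swap(5, 4)): [0, 1, 4, 3, 2, 5, 6]
After 14 (swap(4, 2)): [0, 1, 2, 3, 4, 5, 6]

Answer: yes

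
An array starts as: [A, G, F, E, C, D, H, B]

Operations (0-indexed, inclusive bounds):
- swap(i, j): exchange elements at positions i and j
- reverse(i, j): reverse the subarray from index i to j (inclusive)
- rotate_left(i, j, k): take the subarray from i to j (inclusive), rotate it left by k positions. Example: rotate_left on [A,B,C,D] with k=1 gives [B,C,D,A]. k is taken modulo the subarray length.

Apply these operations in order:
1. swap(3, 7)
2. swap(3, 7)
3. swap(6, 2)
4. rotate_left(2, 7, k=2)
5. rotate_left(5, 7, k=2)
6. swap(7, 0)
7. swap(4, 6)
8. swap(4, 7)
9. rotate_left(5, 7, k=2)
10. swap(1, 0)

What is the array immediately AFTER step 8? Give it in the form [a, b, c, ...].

Answer: [H, G, C, D, A, E, F, B]

Derivation:
After 1 (swap(3, 7)): [A, G, F, B, C, D, H, E]
After 2 (swap(3, 7)): [A, G, F, E, C, D, H, B]
After 3 (swap(6, 2)): [A, G, H, E, C, D, F, B]
After 4 (rotate_left(2, 7, k=2)): [A, G, C, D, F, B, H, E]
After 5 (rotate_left(5, 7, k=2)): [A, G, C, D, F, E, B, H]
After 6 (swap(7, 0)): [H, G, C, D, F, E, B, A]
After 7 (swap(4, 6)): [H, G, C, D, B, E, F, A]
After 8 (swap(4, 7)): [H, G, C, D, A, E, F, B]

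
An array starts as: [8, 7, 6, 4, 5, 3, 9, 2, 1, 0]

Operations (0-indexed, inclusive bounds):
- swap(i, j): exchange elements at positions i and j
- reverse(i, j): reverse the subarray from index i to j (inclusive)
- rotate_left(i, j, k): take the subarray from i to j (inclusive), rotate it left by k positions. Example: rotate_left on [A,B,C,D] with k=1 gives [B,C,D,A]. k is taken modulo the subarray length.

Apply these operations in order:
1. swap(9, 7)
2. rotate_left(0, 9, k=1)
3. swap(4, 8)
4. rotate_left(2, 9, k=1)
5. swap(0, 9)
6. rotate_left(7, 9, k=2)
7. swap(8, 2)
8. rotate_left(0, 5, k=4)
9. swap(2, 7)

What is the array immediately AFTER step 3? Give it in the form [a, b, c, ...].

Answer: [7, 6, 4, 5, 2, 9, 0, 1, 3, 8]

Derivation:
After 1 (swap(9, 7)): [8, 7, 6, 4, 5, 3, 9, 0, 1, 2]
After 2 (rotate_left(0, 9, k=1)): [7, 6, 4, 5, 3, 9, 0, 1, 2, 8]
After 3 (swap(4, 8)): [7, 6, 4, 5, 2, 9, 0, 1, 3, 8]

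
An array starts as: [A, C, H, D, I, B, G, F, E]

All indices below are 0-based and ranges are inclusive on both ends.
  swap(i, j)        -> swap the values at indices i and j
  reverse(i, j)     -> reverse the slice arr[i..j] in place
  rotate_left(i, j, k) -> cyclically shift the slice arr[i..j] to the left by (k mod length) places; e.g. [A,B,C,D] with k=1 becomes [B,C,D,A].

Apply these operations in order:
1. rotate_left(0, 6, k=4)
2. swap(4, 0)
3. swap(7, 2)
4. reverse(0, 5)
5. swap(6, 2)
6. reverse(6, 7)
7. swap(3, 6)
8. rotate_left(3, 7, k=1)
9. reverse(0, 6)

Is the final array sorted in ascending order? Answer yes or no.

Answer: no

Derivation:
After 1 (rotate_left(0, 6, k=4)): [I, B, G, A, C, H, D, F, E]
After 2 (swap(4, 0)): [C, B, G, A, I, H, D, F, E]
After 3 (swap(7, 2)): [C, B, F, A, I, H, D, G, E]
After 4 (reverse(0, 5)): [H, I, A, F, B, C, D, G, E]
After 5 (swap(6, 2)): [H, I, D, F, B, C, A, G, E]
After 6 (reverse(6, 7)): [H, I, D, F, B, C, G, A, E]
After 7 (swap(3, 6)): [H, I, D, G, B, C, F, A, E]
After 8 (rotate_left(3, 7, k=1)): [H, I, D, B, C, F, A, G, E]
After 9 (reverse(0, 6)): [A, F, C, B, D, I, H, G, E]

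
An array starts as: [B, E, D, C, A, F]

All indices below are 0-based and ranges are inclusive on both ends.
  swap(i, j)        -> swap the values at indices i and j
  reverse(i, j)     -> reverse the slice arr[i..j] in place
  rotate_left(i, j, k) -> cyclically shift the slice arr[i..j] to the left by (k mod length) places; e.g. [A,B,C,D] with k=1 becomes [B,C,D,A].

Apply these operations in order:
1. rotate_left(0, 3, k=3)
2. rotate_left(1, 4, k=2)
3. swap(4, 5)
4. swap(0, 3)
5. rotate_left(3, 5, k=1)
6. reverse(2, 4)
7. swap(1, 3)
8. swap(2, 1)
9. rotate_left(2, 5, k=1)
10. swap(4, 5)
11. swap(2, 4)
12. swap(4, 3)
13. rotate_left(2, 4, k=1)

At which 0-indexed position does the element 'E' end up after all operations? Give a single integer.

After 1 (rotate_left(0, 3, k=3)): [C, B, E, D, A, F]
After 2 (rotate_left(1, 4, k=2)): [C, D, A, B, E, F]
After 3 (swap(4, 5)): [C, D, A, B, F, E]
After 4 (swap(0, 3)): [B, D, A, C, F, E]
After 5 (rotate_left(3, 5, k=1)): [B, D, A, F, E, C]
After 6 (reverse(2, 4)): [B, D, E, F, A, C]
After 7 (swap(1, 3)): [B, F, E, D, A, C]
After 8 (swap(2, 1)): [B, E, F, D, A, C]
After 9 (rotate_left(2, 5, k=1)): [B, E, D, A, C, F]
After 10 (swap(4, 5)): [B, E, D, A, F, C]
After 11 (swap(2, 4)): [B, E, F, A, D, C]
After 12 (swap(4, 3)): [B, E, F, D, A, C]
After 13 (rotate_left(2, 4, k=1)): [B, E, D, A, F, C]

Answer: 1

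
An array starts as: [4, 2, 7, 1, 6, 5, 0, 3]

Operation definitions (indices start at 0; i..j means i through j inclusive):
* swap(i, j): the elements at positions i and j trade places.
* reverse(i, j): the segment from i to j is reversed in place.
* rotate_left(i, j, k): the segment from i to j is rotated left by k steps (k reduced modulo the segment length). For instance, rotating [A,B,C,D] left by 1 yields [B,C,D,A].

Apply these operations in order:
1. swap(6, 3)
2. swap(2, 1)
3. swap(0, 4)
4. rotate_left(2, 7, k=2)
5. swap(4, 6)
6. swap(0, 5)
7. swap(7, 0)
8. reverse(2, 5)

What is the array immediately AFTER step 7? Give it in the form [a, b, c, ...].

Answer: [0, 7, 4, 5, 2, 6, 1, 3]

Derivation:
After 1 (swap(6, 3)): [4, 2, 7, 0, 6, 5, 1, 3]
After 2 (swap(2, 1)): [4, 7, 2, 0, 6, 5, 1, 3]
After 3 (swap(0, 4)): [6, 7, 2, 0, 4, 5, 1, 3]
After 4 (rotate_left(2, 7, k=2)): [6, 7, 4, 5, 1, 3, 2, 0]
After 5 (swap(4, 6)): [6, 7, 4, 5, 2, 3, 1, 0]
After 6 (swap(0, 5)): [3, 7, 4, 5, 2, 6, 1, 0]
After 7 (swap(7, 0)): [0, 7, 4, 5, 2, 6, 1, 3]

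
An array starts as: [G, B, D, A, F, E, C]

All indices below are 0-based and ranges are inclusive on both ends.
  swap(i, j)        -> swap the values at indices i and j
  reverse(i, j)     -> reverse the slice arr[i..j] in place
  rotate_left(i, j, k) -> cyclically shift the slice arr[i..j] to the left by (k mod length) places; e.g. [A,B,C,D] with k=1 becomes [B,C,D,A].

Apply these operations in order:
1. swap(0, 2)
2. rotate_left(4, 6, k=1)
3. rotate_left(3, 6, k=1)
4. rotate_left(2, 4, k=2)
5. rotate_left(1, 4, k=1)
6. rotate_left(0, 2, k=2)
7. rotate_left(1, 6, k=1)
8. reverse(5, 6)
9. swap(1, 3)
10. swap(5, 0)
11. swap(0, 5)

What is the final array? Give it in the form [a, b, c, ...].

Answer: [G, B, E, C, F, D, A]

Derivation:
After 1 (swap(0, 2)): [D, B, G, A, F, E, C]
After 2 (rotate_left(4, 6, k=1)): [D, B, G, A, E, C, F]
After 3 (rotate_left(3, 6, k=1)): [D, B, G, E, C, F, A]
After 4 (rotate_left(2, 4, k=2)): [D, B, C, G, E, F, A]
After 5 (rotate_left(1, 4, k=1)): [D, C, G, E, B, F, A]
After 6 (rotate_left(0, 2, k=2)): [G, D, C, E, B, F, A]
After 7 (rotate_left(1, 6, k=1)): [G, C, E, B, F, A, D]
After 8 (reverse(5, 6)): [G, C, E, B, F, D, A]
After 9 (swap(1, 3)): [G, B, E, C, F, D, A]
After 10 (swap(5, 0)): [D, B, E, C, F, G, A]
After 11 (swap(0, 5)): [G, B, E, C, F, D, A]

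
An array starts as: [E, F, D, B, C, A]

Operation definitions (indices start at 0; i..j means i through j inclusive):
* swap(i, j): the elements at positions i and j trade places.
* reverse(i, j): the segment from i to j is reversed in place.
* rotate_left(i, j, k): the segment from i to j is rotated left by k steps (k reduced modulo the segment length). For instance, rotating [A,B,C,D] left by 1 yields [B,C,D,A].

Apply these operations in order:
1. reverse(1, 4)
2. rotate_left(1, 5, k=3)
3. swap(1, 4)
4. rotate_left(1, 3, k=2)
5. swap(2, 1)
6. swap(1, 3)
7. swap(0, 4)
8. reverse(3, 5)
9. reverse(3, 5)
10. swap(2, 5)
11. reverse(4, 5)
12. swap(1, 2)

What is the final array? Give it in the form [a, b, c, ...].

After 1 (reverse(1, 4)): [E, C, B, D, F, A]
After 2 (rotate_left(1, 5, k=3)): [E, F, A, C, B, D]
After 3 (swap(1, 4)): [E, B, A, C, F, D]
After 4 (rotate_left(1, 3, k=2)): [E, C, B, A, F, D]
After 5 (swap(2, 1)): [E, B, C, A, F, D]
After 6 (swap(1, 3)): [E, A, C, B, F, D]
After 7 (swap(0, 4)): [F, A, C, B, E, D]
After 8 (reverse(3, 5)): [F, A, C, D, E, B]
After 9 (reverse(3, 5)): [F, A, C, B, E, D]
After 10 (swap(2, 5)): [F, A, D, B, E, C]
After 11 (reverse(4, 5)): [F, A, D, B, C, E]
After 12 (swap(1, 2)): [F, D, A, B, C, E]

Answer: [F, D, A, B, C, E]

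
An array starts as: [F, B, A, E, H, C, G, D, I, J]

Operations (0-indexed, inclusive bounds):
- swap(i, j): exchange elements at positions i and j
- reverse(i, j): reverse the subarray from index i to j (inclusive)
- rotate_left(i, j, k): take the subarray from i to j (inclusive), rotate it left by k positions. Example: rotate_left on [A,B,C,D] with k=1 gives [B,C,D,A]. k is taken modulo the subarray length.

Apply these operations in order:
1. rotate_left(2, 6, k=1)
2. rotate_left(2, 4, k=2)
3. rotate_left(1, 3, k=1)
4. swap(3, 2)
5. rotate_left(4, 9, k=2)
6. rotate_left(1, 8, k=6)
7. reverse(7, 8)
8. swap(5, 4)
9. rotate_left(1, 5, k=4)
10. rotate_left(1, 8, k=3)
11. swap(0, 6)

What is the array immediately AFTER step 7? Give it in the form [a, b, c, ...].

After 1 (rotate_left(2, 6, k=1)): [F, B, E, H, C, G, A, D, I, J]
After 2 (rotate_left(2, 4, k=2)): [F, B, C, E, H, G, A, D, I, J]
After 3 (rotate_left(1, 3, k=1)): [F, C, E, B, H, G, A, D, I, J]
After 4 (swap(3, 2)): [F, C, B, E, H, G, A, D, I, J]
After 5 (rotate_left(4, 9, k=2)): [F, C, B, E, A, D, I, J, H, G]
After 6 (rotate_left(1, 8, k=6)): [F, J, H, C, B, E, A, D, I, G]
After 7 (reverse(7, 8)): [F, J, H, C, B, E, A, I, D, G]

Answer: [F, J, H, C, B, E, A, I, D, G]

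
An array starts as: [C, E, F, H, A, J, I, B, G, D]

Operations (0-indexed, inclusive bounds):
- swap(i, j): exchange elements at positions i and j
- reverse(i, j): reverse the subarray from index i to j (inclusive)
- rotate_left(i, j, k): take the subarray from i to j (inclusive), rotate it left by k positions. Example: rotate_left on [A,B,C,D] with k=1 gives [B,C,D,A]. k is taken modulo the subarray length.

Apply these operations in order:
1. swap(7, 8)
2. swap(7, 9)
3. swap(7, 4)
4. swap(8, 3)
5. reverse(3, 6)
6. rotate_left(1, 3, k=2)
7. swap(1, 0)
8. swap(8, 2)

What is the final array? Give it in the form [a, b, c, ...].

After 1 (swap(7, 8)): [C, E, F, H, A, J, I, G, B, D]
After 2 (swap(7, 9)): [C, E, F, H, A, J, I, D, B, G]
After 3 (swap(7, 4)): [C, E, F, H, D, J, I, A, B, G]
After 4 (swap(8, 3)): [C, E, F, B, D, J, I, A, H, G]
After 5 (reverse(3, 6)): [C, E, F, I, J, D, B, A, H, G]
After 6 (rotate_left(1, 3, k=2)): [C, I, E, F, J, D, B, A, H, G]
After 7 (swap(1, 0)): [I, C, E, F, J, D, B, A, H, G]
After 8 (swap(8, 2)): [I, C, H, F, J, D, B, A, E, G]

Answer: [I, C, H, F, J, D, B, A, E, G]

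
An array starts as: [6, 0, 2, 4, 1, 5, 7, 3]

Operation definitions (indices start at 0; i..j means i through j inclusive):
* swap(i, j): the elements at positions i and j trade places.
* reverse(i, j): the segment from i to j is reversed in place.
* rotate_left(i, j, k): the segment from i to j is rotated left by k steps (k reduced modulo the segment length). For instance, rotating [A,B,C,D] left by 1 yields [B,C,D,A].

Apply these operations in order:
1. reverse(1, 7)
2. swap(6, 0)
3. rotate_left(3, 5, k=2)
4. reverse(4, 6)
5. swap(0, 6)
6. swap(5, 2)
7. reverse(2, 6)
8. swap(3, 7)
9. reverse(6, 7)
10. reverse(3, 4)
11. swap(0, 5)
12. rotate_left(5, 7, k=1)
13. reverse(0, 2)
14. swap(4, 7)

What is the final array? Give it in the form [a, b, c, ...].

Answer: [2, 3, 4, 6, 5, 7, 1, 0]

Derivation:
After 1 (reverse(1, 7)): [6, 3, 7, 5, 1, 4, 2, 0]
After 2 (swap(6, 0)): [2, 3, 7, 5, 1, 4, 6, 0]
After 3 (rotate_left(3, 5, k=2)): [2, 3, 7, 4, 5, 1, 6, 0]
After 4 (reverse(4, 6)): [2, 3, 7, 4, 6, 1, 5, 0]
After 5 (swap(0, 6)): [5, 3, 7, 4, 6, 1, 2, 0]
After 6 (swap(5, 2)): [5, 3, 1, 4, 6, 7, 2, 0]
After 7 (reverse(2, 6)): [5, 3, 2, 7, 6, 4, 1, 0]
After 8 (swap(3, 7)): [5, 3, 2, 0, 6, 4, 1, 7]
After 9 (reverse(6, 7)): [5, 3, 2, 0, 6, 4, 7, 1]
After 10 (reverse(3, 4)): [5, 3, 2, 6, 0, 4, 7, 1]
After 11 (swap(0, 5)): [4, 3, 2, 6, 0, 5, 7, 1]
After 12 (rotate_left(5, 7, k=1)): [4, 3, 2, 6, 0, 7, 1, 5]
After 13 (reverse(0, 2)): [2, 3, 4, 6, 0, 7, 1, 5]
After 14 (swap(4, 7)): [2, 3, 4, 6, 5, 7, 1, 0]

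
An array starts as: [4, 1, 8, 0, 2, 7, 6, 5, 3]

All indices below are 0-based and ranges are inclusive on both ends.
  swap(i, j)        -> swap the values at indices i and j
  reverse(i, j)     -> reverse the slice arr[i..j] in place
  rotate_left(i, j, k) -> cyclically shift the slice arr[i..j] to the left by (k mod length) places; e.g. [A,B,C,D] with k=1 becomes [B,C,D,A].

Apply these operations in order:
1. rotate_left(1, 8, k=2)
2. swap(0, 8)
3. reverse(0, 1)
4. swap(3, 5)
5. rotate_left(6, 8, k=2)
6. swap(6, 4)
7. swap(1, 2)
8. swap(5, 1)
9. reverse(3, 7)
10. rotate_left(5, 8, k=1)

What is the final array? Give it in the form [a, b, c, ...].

Answer: [0, 7, 8, 3, 6, 4, 5, 1, 2]

Derivation:
After 1 (rotate_left(1, 8, k=2)): [4, 0, 2, 7, 6, 5, 3, 1, 8]
After 2 (swap(0, 8)): [8, 0, 2, 7, 6, 5, 3, 1, 4]
After 3 (reverse(0, 1)): [0, 8, 2, 7, 6, 5, 3, 1, 4]
After 4 (swap(3, 5)): [0, 8, 2, 5, 6, 7, 3, 1, 4]
After 5 (rotate_left(6, 8, k=2)): [0, 8, 2, 5, 6, 7, 4, 3, 1]
After 6 (swap(6, 4)): [0, 8, 2, 5, 4, 7, 6, 3, 1]
After 7 (swap(1, 2)): [0, 2, 8, 5, 4, 7, 6, 3, 1]
After 8 (swap(5, 1)): [0, 7, 8, 5, 4, 2, 6, 3, 1]
After 9 (reverse(3, 7)): [0, 7, 8, 3, 6, 2, 4, 5, 1]
After 10 (rotate_left(5, 8, k=1)): [0, 7, 8, 3, 6, 4, 5, 1, 2]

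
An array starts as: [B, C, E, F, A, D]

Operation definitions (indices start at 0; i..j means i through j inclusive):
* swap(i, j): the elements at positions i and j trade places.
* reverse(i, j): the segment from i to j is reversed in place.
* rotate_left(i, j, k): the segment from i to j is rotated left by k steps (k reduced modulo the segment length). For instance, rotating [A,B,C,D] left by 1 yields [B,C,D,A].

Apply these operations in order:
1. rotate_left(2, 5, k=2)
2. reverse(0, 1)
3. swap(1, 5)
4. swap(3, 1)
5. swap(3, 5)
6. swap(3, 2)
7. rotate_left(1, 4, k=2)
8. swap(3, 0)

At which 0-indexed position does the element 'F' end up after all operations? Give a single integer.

After 1 (rotate_left(2, 5, k=2)): [B, C, A, D, E, F]
After 2 (reverse(0, 1)): [C, B, A, D, E, F]
After 3 (swap(1, 5)): [C, F, A, D, E, B]
After 4 (swap(3, 1)): [C, D, A, F, E, B]
After 5 (swap(3, 5)): [C, D, A, B, E, F]
After 6 (swap(3, 2)): [C, D, B, A, E, F]
After 7 (rotate_left(1, 4, k=2)): [C, A, E, D, B, F]
After 8 (swap(3, 0)): [D, A, E, C, B, F]

Answer: 5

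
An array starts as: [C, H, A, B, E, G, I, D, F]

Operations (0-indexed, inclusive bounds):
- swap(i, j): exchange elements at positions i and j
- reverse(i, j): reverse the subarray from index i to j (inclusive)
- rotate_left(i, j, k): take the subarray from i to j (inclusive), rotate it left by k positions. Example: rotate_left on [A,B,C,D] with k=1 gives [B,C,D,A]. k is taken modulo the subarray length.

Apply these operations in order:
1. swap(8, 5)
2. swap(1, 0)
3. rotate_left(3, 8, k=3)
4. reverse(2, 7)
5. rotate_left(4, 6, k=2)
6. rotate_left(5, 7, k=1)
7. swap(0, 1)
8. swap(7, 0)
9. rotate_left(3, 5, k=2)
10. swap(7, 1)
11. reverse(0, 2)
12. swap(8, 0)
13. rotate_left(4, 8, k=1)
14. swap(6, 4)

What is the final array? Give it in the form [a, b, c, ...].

After 1 (swap(8, 5)): [C, H, A, B, E, F, I, D, G]
After 2 (swap(1, 0)): [H, C, A, B, E, F, I, D, G]
After 3 (rotate_left(3, 8, k=3)): [H, C, A, I, D, G, B, E, F]
After 4 (reverse(2, 7)): [H, C, E, B, G, D, I, A, F]
After 5 (rotate_left(4, 6, k=2)): [H, C, E, B, I, G, D, A, F]
After 6 (rotate_left(5, 7, k=1)): [H, C, E, B, I, D, A, G, F]
After 7 (swap(0, 1)): [C, H, E, B, I, D, A, G, F]
After 8 (swap(7, 0)): [G, H, E, B, I, D, A, C, F]
After 9 (rotate_left(3, 5, k=2)): [G, H, E, D, B, I, A, C, F]
After 10 (swap(7, 1)): [G, C, E, D, B, I, A, H, F]
After 11 (reverse(0, 2)): [E, C, G, D, B, I, A, H, F]
After 12 (swap(8, 0)): [F, C, G, D, B, I, A, H, E]
After 13 (rotate_left(4, 8, k=1)): [F, C, G, D, I, A, H, E, B]
After 14 (swap(6, 4)): [F, C, G, D, H, A, I, E, B]

Answer: [F, C, G, D, H, A, I, E, B]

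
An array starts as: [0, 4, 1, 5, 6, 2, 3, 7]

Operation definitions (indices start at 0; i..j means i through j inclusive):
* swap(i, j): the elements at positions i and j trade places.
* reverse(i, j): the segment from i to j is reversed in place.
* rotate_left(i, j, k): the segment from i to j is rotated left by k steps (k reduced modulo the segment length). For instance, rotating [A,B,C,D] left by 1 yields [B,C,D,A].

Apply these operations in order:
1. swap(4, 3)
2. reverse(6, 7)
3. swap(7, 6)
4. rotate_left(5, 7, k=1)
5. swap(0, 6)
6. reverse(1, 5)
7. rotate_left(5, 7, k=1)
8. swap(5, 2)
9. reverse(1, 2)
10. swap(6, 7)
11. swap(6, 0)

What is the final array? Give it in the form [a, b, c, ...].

After 1 (swap(4, 3)): [0, 4, 1, 6, 5, 2, 3, 7]
After 2 (reverse(6, 7)): [0, 4, 1, 6, 5, 2, 7, 3]
After 3 (swap(7, 6)): [0, 4, 1, 6, 5, 2, 3, 7]
After 4 (rotate_left(5, 7, k=1)): [0, 4, 1, 6, 5, 3, 7, 2]
After 5 (swap(0, 6)): [7, 4, 1, 6, 5, 3, 0, 2]
After 6 (reverse(1, 5)): [7, 3, 5, 6, 1, 4, 0, 2]
After 7 (rotate_left(5, 7, k=1)): [7, 3, 5, 6, 1, 0, 2, 4]
After 8 (swap(5, 2)): [7, 3, 0, 6, 1, 5, 2, 4]
After 9 (reverse(1, 2)): [7, 0, 3, 6, 1, 5, 2, 4]
After 10 (swap(6, 7)): [7, 0, 3, 6, 1, 5, 4, 2]
After 11 (swap(6, 0)): [4, 0, 3, 6, 1, 5, 7, 2]

Answer: [4, 0, 3, 6, 1, 5, 7, 2]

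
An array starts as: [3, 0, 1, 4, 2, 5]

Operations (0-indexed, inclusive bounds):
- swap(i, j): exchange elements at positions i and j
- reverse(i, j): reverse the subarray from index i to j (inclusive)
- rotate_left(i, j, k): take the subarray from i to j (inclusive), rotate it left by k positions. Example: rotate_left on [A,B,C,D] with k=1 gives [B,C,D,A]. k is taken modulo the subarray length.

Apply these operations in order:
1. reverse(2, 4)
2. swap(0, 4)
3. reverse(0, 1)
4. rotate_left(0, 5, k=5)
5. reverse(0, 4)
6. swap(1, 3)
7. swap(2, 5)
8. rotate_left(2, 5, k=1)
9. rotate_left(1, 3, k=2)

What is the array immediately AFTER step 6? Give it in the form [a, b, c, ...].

Answer: [4, 0, 1, 2, 5, 3]

Derivation:
After 1 (reverse(2, 4)): [3, 0, 2, 4, 1, 5]
After 2 (swap(0, 4)): [1, 0, 2, 4, 3, 5]
After 3 (reverse(0, 1)): [0, 1, 2, 4, 3, 5]
After 4 (rotate_left(0, 5, k=5)): [5, 0, 1, 2, 4, 3]
After 5 (reverse(0, 4)): [4, 2, 1, 0, 5, 3]
After 6 (swap(1, 3)): [4, 0, 1, 2, 5, 3]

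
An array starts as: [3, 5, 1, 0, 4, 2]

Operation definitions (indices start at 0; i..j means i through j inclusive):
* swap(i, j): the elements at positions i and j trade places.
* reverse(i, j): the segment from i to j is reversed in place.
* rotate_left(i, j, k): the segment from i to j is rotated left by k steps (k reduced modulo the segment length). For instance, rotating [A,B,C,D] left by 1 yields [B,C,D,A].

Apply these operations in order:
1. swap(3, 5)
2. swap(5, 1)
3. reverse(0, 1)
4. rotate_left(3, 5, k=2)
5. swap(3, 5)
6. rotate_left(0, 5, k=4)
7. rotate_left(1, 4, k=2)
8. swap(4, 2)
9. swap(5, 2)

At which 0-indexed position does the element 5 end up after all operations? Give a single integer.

Answer: 3

Derivation:
After 1 (swap(3, 5)): [3, 5, 1, 2, 4, 0]
After 2 (swap(5, 1)): [3, 0, 1, 2, 4, 5]
After 3 (reverse(0, 1)): [0, 3, 1, 2, 4, 5]
After 4 (rotate_left(3, 5, k=2)): [0, 3, 1, 5, 2, 4]
After 5 (swap(3, 5)): [0, 3, 1, 4, 2, 5]
After 6 (rotate_left(0, 5, k=4)): [2, 5, 0, 3, 1, 4]
After 7 (rotate_left(1, 4, k=2)): [2, 3, 1, 5, 0, 4]
After 8 (swap(4, 2)): [2, 3, 0, 5, 1, 4]
After 9 (swap(5, 2)): [2, 3, 4, 5, 1, 0]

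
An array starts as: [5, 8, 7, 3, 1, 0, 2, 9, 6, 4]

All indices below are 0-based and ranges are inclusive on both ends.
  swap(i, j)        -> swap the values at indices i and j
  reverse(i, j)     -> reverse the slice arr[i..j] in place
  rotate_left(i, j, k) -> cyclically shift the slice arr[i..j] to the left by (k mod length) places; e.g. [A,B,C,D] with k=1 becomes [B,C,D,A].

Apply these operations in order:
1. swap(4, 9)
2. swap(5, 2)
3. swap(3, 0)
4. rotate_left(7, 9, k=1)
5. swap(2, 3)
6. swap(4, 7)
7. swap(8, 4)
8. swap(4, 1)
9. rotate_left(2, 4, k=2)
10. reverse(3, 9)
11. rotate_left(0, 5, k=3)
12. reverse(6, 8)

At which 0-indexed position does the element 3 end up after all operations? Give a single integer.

After 1 (swap(4, 9)): [5, 8, 7, 3, 4, 0, 2, 9, 6, 1]
After 2 (swap(5, 2)): [5, 8, 0, 3, 4, 7, 2, 9, 6, 1]
After 3 (swap(3, 0)): [3, 8, 0, 5, 4, 7, 2, 9, 6, 1]
After 4 (rotate_left(7, 9, k=1)): [3, 8, 0, 5, 4, 7, 2, 6, 1, 9]
After 5 (swap(2, 3)): [3, 8, 5, 0, 4, 7, 2, 6, 1, 9]
After 6 (swap(4, 7)): [3, 8, 5, 0, 6, 7, 2, 4, 1, 9]
After 7 (swap(8, 4)): [3, 8, 5, 0, 1, 7, 2, 4, 6, 9]
After 8 (swap(4, 1)): [3, 1, 5, 0, 8, 7, 2, 4, 6, 9]
After 9 (rotate_left(2, 4, k=2)): [3, 1, 8, 5, 0, 7, 2, 4, 6, 9]
After 10 (reverse(3, 9)): [3, 1, 8, 9, 6, 4, 2, 7, 0, 5]
After 11 (rotate_left(0, 5, k=3)): [9, 6, 4, 3, 1, 8, 2, 7, 0, 5]
After 12 (reverse(6, 8)): [9, 6, 4, 3, 1, 8, 0, 7, 2, 5]

Answer: 3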